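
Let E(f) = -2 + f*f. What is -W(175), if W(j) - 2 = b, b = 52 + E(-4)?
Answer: -68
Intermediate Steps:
E(f) = -2 + f²
b = 66 (b = 52 + (-2 + (-4)²) = 52 + (-2 + 16) = 52 + 14 = 66)
W(j) = 68 (W(j) = 2 + 66 = 68)
-W(175) = -1*68 = -68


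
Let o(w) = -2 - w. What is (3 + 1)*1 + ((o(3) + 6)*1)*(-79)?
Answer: -75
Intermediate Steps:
(3 + 1)*1 + ((o(3) + 6)*1)*(-79) = (3 + 1)*1 + (((-2 - 1*3) + 6)*1)*(-79) = 4*1 + (((-2 - 3) + 6)*1)*(-79) = 4 + ((-5 + 6)*1)*(-79) = 4 + (1*1)*(-79) = 4 + 1*(-79) = 4 - 79 = -75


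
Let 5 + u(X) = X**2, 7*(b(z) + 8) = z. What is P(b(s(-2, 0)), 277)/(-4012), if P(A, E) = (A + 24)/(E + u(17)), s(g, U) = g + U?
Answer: -5/716142 ≈ -6.9819e-6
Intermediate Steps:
s(g, U) = U + g
b(z) = -8 + z/7
u(X) = -5 + X**2
P(A, E) = (24 + A)/(284 + E) (P(A, E) = (A + 24)/(E + (-5 + 17**2)) = (24 + A)/(E + (-5 + 289)) = (24 + A)/(E + 284) = (24 + A)/(284 + E))
P(b(s(-2, 0)), 277)/(-4012) = ((24 + (-8 + (0 - 2)/7))/(284 + 277))/(-4012) = ((24 + (-8 + (1/7)*(-2)))/561)*(-1/4012) = ((24 + (-8 - 2/7))/561)*(-1/4012) = ((24 - 58/7)/561)*(-1/4012) = ((1/561)*(110/7))*(-1/4012) = (10/357)*(-1/4012) = -5/716142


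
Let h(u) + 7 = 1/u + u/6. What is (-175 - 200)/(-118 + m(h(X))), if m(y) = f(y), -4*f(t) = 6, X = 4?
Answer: 750/239 ≈ 3.1381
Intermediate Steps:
f(t) = -3/2 (f(t) = -¼*6 = -3/2)
h(u) = -7 + 1/u + u/6 (h(u) = -7 + (1/u + u/6) = -7 + 1/u + u/6)
m(y) = -3/2
(-175 - 200)/(-118 + m(h(X))) = (-175 - 200)/(-118 - 3/2) = -375/(-239/2) = -375*(-2/239) = 750/239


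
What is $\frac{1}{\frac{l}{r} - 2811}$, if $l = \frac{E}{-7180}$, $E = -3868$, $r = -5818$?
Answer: $- \frac{10443310}{29356145377} \approx -0.00035575$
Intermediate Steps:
$l = \frac{967}{1795}$ ($l = - \frac{3868}{-7180} = \left(-3868\right) \left(- \frac{1}{7180}\right) = \frac{967}{1795} \approx 0.53872$)
$\frac{1}{\frac{l}{r} - 2811} = \frac{1}{\frac{967}{1795 \left(-5818\right)} - 2811} = \frac{1}{\frac{967}{1795} \left(- \frac{1}{5818}\right) - 2811} = \frac{1}{- \frac{967}{10443310} - 2811} = \frac{1}{- \frac{29356145377}{10443310}} = - \frac{10443310}{29356145377}$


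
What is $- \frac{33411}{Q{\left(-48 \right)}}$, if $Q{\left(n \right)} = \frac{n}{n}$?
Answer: $-33411$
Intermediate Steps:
$Q{\left(n \right)} = 1$
$- \frac{33411}{Q{\left(-48 \right)}} = - \frac{33411}{1} = \left(-33411\right) 1 = -33411$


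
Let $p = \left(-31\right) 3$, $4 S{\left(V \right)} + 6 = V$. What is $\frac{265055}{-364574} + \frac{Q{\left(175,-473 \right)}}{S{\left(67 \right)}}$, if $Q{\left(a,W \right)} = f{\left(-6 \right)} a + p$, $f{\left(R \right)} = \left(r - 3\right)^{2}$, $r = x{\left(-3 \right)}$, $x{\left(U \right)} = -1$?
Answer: $\frac{561634131}{3177002} \approx 176.78$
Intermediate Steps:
$S{\left(V \right)} = - \frac{3}{2} + \frac{V}{4}$
$r = -1$
$f{\left(R \right)} = 16$ ($f{\left(R \right)} = \left(-1 - 3\right)^{2} = \left(-4\right)^{2} = 16$)
$p = -93$
$Q{\left(a,W \right)} = -93 + 16 a$ ($Q{\left(a,W \right)} = 16 a - 93 = -93 + 16 a$)
$\frac{265055}{-364574} + \frac{Q{\left(175,-473 \right)}}{S{\left(67 \right)}} = \frac{265055}{-364574} + \frac{-93 + 16 \cdot 175}{- \frac{3}{2} + \frac{1}{4} \cdot 67} = 265055 \left(- \frac{1}{364574}\right) + \frac{-93 + 2800}{- \frac{3}{2} + \frac{67}{4}} = - \frac{37865}{52082} + \frac{2707}{\frac{61}{4}} = - \frac{37865}{52082} + 2707 \cdot \frac{4}{61} = - \frac{37865}{52082} + \frac{10828}{61} = \frac{561634131}{3177002}$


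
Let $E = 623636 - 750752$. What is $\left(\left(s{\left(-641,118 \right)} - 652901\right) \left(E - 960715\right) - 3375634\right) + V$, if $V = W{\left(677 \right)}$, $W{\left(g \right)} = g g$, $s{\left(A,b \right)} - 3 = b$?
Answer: $710111402875$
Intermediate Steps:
$s{\left(A,b \right)} = 3 + b$
$W{\left(g \right)} = g^{2}$
$E = -127116$ ($E = 623636 - 750752 = -127116$)
$V = 458329$ ($V = 677^{2} = 458329$)
$\left(\left(s{\left(-641,118 \right)} - 652901\right) \left(E - 960715\right) - 3375634\right) + V = \left(\left(\left(3 + 118\right) - 652901\right) \left(-127116 - 960715\right) - 3375634\right) + 458329 = \left(\left(121 - 652901\right) \left(-1087831\right) - 3375634\right) + 458329 = \left(\left(-652780\right) \left(-1087831\right) - 3375634\right) + 458329 = \left(710114320180 - 3375634\right) + 458329 = 710110944546 + 458329 = 710111402875$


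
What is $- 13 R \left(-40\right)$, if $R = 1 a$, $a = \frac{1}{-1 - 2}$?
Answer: $- \frac{520}{3} \approx -173.33$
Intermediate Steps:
$a = - \frac{1}{3}$ ($a = \frac{1}{-3} = - \frac{1}{3} \approx -0.33333$)
$R = - \frac{1}{3}$ ($R = 1 \left(- \frac{1}{3}\right) = - \frac{1}{3} \approx -0.33333$)
$- 13 R \left(-40\right) = \left(-13\right) \left(- \frac{1}{3}\right) \left(-40\right) = \frac{13}{3} \left(-40\right) = - \frac{520}{3}$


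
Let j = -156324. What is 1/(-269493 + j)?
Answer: -1/425817 ≈ -2.3484e-6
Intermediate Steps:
1/(-269493 + j) = 1/(-269493 - 156324) = 1/(-425817) = -1/425817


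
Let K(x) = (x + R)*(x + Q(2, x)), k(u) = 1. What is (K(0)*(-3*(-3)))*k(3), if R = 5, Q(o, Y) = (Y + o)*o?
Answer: 180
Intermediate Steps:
Q(o, Y) = o*(Y + o)
K(x) = (4 + 3*x)*(5 + x) (K(x) = (x + 5)*(x + 2*(x + 2)) = (5 + x)*(x + 2*(2 + x)) = (5 + x)*(x + (4 + 2*x)) = (5 + x)*(4 + 3*x) = (4 + 3*x)*(5 + x))
(K(0)*(-3*(-3)))*k(3) = ((20 + 3*0**2 + 19*0)*(-3*(-3)))*1 = ((20 + 3*0 + 0)*9)*1 = ((20 + 0 + 0)*9)*1 = (20*9)*1 = 180*1 = 180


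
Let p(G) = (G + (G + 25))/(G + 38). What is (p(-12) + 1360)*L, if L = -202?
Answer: -3571461/13 ≈ -2.7473e+5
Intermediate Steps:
p(G) = (25 + 2*G)/(38 + G) (p(G) = (G + (25 + G))/(38 + G) = (25 + 2*G)/(38 + G))
(p(-12) + 1360)*L = ((25 + 2*(-12))/(38 - 12) + 1360)*(-202) = ((25 - 24)/26 + 1360)*(-202) = ((1/26)*1 + 1360)*(-202) = (1/26 + 1360)*(-202) = (35361/26)*(-202) = -3571461/13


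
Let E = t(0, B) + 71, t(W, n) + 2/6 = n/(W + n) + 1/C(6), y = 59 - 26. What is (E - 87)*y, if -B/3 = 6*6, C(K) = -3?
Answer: -517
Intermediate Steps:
B = -108 (B = -18*6 = -3*36 = -108)
y = 33
t(W, n) = -⅔ + n/(W + n) (t(W, n) = -⅓ + (n/(W + n) + 1/(-3)) = -⅓ + (n/(W + n) + 1*(-⅓)) = -⅓ + (n/(W + n) - ⅓) = -⅓ + (-⅓ + n/(W + n)) = -⅔ + n/(W + n))
E = 214/3 (E = (-108 - 2*0)/(3*(0 - 108)) + 71 = (⅓)*(-108 + 0)/(-108) + 71 = (⅓)*(-1/108)*(-108) + 71 = ⅓ + 71 = 214/3 ≈ 71.333)
(E - 87)*y = (214/3 - 87)*33 = -47/3*33 = -517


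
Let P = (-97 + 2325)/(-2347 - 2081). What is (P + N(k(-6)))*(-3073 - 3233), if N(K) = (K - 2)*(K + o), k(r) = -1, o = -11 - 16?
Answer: -194289962/369 ≈ -5.2653e+5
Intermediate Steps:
o = -27
P = -557/1107 (P = 2228/(-4428) = 2228*(-1/4428) = -557/1107 ≈ -0.50316)
N(K) = (-27 + K)*(-2 + K) (N(K) = (K - 2)*(K - 27) = (-2 + K)*(-27 + K) = (-27 + K)*(-2 + K))
(P + N(k(-6)))*(-3073 - 3233) = (-557/1107 + (54 + (-1)² - 29*(-1)))*(-3073 - 3233) = (-557/1107 + (54 + 1 + 29))*(-6306) = (-557/1107 + 84)*(-6306) = (92431/1107)*(-6306) = -194289962/369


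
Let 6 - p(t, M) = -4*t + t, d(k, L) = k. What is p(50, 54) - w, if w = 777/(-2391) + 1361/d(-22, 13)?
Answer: 3825719/17534 ≈ 218.19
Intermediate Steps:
p(t, M) = 6 + 3*t (p(t, M) = 6 - (-4*t + t) = 6 - (-3)*t = 6 + 3*t)
w = -1090415/17534 (w = 777/(-2391) + 1361/(-22) = 777*(-1/2391) + 1361*(-1/22) = -259/797 - 1361/22 = -1090415/17534 ≈ -62.189)
p(50, 54) - w = (6 + 3*50) - 1*(-1090415/17534) = (6 + 150) + 1090415/17534 = 156 + 1090415/17534 = 3825719/17534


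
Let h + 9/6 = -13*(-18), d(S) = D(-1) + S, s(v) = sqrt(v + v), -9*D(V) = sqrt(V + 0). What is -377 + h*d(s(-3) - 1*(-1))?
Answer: -289/2 - 155*I/6 + 465*I*sqrt(6)/2 ≈ -144.5 + 543.67*I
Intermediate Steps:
D(V) = -sqrt(V)/9 (D(V) = -sqrt(V + 0)/9 = -sqrt(V)/9)
s(v) = sqrt(2)*sqrt(v) (s(v) = sqrt(2*v) = sqrt(2)*sqrt(v))
d(S) = S - I/9 (d(S) = -I/9 + S = S - I/9)
h = 465/2 (h = -3/2 - 13*(-18) = -3/2 + 234 = 465/2 ≈ 232.50)
-377 + h*d(s(-3) - 1*(-1)) = -377 + 465*((sqrt(2)*sqrt(-3) - 1*(-1)) - I/9)/2 = -377 + 465*((sqrt(2)*(I*sqrt(3)) + 1) - I/9)/2 = -377 + 465*((I*sqrt(6) + 1) - I/9)/2 = -377 + 465*((1 + I*sqrt(6)) - I/9)/2 = -377 + 465*(1 - I/9 + I*sqrt(6))/2 = -377 + (465/2 - 155*I/6 + 465*I*sqrt(6)/2) = -289/2 - 155*I/6 + 465*I*sqrt(6)/2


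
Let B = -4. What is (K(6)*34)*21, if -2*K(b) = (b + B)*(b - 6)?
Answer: 0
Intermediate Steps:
K(b) = -(-6 + b)*(-4 + b)/2 (K(b) = -(b - 4)*(b - 6)/2 = -(-4 + b)*(-6 + b)/2 = -(-6 + b)*(-4 + b)/2)
(K(6)*34)*21 = ((-12 + 5*6 - 1/2*6**2)*34)*21 = ((-12 + 30 - 1/2*36)*34)*21 = ((-12 + 30 - 18)*34)*21 = (0*34)*21 = 0*21 = 0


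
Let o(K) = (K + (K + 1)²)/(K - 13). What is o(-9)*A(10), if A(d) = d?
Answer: -25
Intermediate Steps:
o(K) = (K + (1 + K)²)/(-13 + K)
o(-9)*A(10) = ((-9 + (1 - 9)²)/(-13 - 9))*10 = ((-9 + (-8)²)/(-22))*10 = -(-9 + 64)/22*10 = -1/22*55*10 = -5/2*10 = -25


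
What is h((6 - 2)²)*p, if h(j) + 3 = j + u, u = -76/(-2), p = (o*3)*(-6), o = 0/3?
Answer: 0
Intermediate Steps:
o = 0 (o = 0*(⅓) = 0)
p = 0 (p = (0*3)*(-6) = 0*(-6) = 0)
u = 38 (u = -76*(-½) = 38)
h(j) = 35 + j (h(j) = -3 + (j + 38) = -3 + (38 + j) = 35 + j)
h((6 - 2)²)*p = (35 + (6 - 2)²)*0 = (35 + 4²)*0 = (35 + 16)*0 = 51*0 = 0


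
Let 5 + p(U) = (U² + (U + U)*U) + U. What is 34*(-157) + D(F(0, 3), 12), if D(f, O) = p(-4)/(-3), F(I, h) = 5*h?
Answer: -5351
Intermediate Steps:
p(U) = -5 + U + 3*U² (p(U) = -5 + ((U² + (U + U)*U) + U) = -5 + ((U² + (2*U)*U) + U) = -5 + ((U² + 2*U²) + U) = -5 + (3*U² + U) = -5 + (U + 3*U²) = -5 + U + 3*U²)
D(f, O) = -13 (D(f, O) = (-5 - 4 + 3*(-4)²)/(-3) = (-5 - 4 + 3*16)*(-⅓) = (-5 - 4 + 48)*(-⅓) = 39*(-⅓) = -13)
34*(-157) + D(F(0, 3), 12) = 34*(-157) - 13 = -5338 - 13 = -5351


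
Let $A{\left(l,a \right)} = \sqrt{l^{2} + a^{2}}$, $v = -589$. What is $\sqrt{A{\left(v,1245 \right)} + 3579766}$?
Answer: $\sqrt{3579766 + \sqrt{1896946}} \approx 1892.4$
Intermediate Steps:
$A{\left(l,a \right)} = \sqrt{a^{2} + l^{2}}$
$\sqrt{A{\left(v,1245 \right)} + 3579766} = \sqrt{\sqrt{1245^{2} + \left(-589\right)^{2}} + 3579766} = \sqrt{\sqrt{1550025 + 346921} + 3579766} = \sqrt{\sqrt{1896946} + 3579766} = \sqrt{3579766 + \sqrt{1896946}}$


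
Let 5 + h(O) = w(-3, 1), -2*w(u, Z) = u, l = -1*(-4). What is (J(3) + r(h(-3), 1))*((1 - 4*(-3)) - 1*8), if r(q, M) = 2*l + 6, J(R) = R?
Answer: 85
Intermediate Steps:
l = 4
w(u, Z) = -u/2
h(O) = -7/2 (h(O) = -5 - ½*(-3) = -5 + 3/2 = -7/2)
r(q, M) = 14 (r(q, M) = 2*4 + 6 = 8 + 6 = 14)
(J(3) + r(h(-3), 1))*((1 - 4*(-3)) - 1*8) = (3 + 14)*((1 - 4*(-3)) - 1*8) = 17*((1 + 12) - 8) = 17*(13 - 8) = 17*5 = 85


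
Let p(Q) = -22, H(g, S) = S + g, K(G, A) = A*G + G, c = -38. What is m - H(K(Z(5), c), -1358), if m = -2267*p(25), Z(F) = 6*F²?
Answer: 56782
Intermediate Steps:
K(G, A) = G + A*G
m = 49874 (m = -2267*(-22) = 49874)
m - H(K(Z(5), c), -1358) = 49874 - (-1358 + (6*5²)*(1 - 38)) = 49874 - (-1358 + (6*25)*(-37)) = 49874 - (-1358 + 150*(-37)) = 49874 - (-1358 - 5550) = 49874 - 1*(-6908) = 49874 + 6908 = 56782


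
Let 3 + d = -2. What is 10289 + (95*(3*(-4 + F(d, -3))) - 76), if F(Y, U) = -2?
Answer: 8503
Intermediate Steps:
d = -5 (d = -3 - 2 = -5)
10289 + (95*(3*(-4 + F(d, -3))) - 76) = 10289 + (95*(3*(-4 - 2)) - 76) = 10289 + (95*(3*(-6)) - 76) = 10289 + (95*(-18) - 76) = 10289 + (-1710 - 76) = 10289 - 1786 = 8503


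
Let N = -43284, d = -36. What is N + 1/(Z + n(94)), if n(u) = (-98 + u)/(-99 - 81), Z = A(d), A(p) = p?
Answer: -70076841/1619 ≈ -43284.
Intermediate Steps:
Z = -36
n(u) = 49/90 - u/180 (n(u) = (-98 + u)/(-180) = (-98 + u)*(-1/180) = 49/90 - u/180)
N + 1/(Z + n(94)) = -43284 + 1/(-36 + (49/90 - 1/180*94)) = -43284 + 1/(-36 + (49/90 - 47/90)) = -43284 + 1/(-36 + 1/45) = -43284 + 1/(-1619/45) = -43284 - 45/1619 = -70076841/1619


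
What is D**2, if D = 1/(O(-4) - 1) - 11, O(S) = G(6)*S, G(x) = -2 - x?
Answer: 115600/961 ≈ 120.29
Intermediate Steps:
O(S) = -8*S (O(S) = (-2 - 1*6)*S = (-2 - 6)*S = -8*S)
D = -340/31 (D = 1/(-8*(-4) - 1) - 11 = 1/(32 - 1) - 11 = 1/31 - 11 = -340/31 ≈ -10.968)
D**2 = (-340/31)**2 = 115600/961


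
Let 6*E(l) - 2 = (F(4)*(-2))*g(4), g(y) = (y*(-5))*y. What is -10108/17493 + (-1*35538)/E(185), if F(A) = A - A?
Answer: -266429830/2499 ≈ -1.0661e+5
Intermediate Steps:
F(A) = 0
g(y) = -5*y² (g(y) = (-5*y)*y = -5*y²)
E(l) = ⅓ (E(l) = ⅓ + ((0*(-2))*(-5*4²))/6 = ⅓ + (0*(-5*16))/6 = ⅓ + (0*(-80))/6 = ⅓ + (⅙)*0 = ⅓ + 0 = ⅓)
-10108/17493 + (-1*35538)/E(185) = -10108/17493 + (-1*35538)/(⅓) = -10108*1/17493 - 35538*3 = -1444/2499 - 106614 = -266429830/2499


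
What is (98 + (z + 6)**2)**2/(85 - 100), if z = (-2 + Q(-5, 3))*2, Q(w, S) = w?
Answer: -8748/5 ≈ -1749.6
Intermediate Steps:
z = -14 (z = (-2 - 5)*2 = -7*2 = -14)
(98 + (z + 6)**2)**2/(85 - 100) = (98 + (-14 + 6)**2)**2/(85 - 100) = (98 + (-8)**2)**2/(-15) = (98 + 64)**2*(-1/15) = 162**2*(-1/15) = 26244*(-1/15) = -8748/5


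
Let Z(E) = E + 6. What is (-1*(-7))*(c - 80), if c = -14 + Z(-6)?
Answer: -658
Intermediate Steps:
Z(E) = 6 + E
c = -14 (c = -14 + (6 - 6) = -14 + 0 = -14)
(-1*(-7))*(c - 80) = (-1*(-7))*(-14 - 80) = 7*(-94) = -658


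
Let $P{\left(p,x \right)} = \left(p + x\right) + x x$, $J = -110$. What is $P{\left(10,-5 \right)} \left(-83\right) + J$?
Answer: $-2600$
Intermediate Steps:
$P{\left(p,x \right)} = p + x + x^{2}$ ($P{\left(p,x \right)} = \left(p + x\right) + x^{2} = p + x + x^{2}$)
$P{\left(10,-5 \right)} \left(-83\right) + J = \left(10 - 5 + \left(-5\right)^{2}\right) \left(-83\right) - 110 = \left(10 - 5 + 25\right) \left(-83\right) - 110 = 30 \left(-83\right) - 110 = -2490 - 110 = -2600$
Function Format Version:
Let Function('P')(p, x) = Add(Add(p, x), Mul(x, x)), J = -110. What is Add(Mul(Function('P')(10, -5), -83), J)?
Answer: -2600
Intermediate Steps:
Function('P')(p, x) = Add(p, x, Pow(x, 2)) (Function('P')(p, x) = Add(Add(p, x), Pow(x, 2)) = Add(p, x, Pow(x, 2)))
Add(Mul(Function('P')(10, -5), -83), J) = Add(Mul(Add(10, -5, Pow(-5, 2)), -83), -110) = Add(Mul(Add(10, -5, 25), -83), -110) = Add(Mul(30, -83), -110) = Add(-2490, -110) = -2600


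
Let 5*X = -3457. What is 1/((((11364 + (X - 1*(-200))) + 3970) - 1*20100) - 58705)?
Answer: -5/319812 ≈ -1.5634e-5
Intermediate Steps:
X = -3457/5 (X = (1/5)*(-3457) = -3457/5 ≈ -691.40)
1/((((11364 + (X - 1*(-200))) + 3970) - 1*20100) - 58705) = 1/((((11364 + (-3457/5 - 1*(-200))) + 3970) - 1*20100) - 58705) = 1/((((11364 + (-3457/5 + 200)) + 3970) - 20100) - 58705) = 1/((((11364 - 2457/5) + 3970) - 20100) - 58705) = 1/(((54363/5 + 3970) - 20100) - 58705) = 1/((74213/5 - 20100) - 58705) = 1/(-26287/5 - 58705) = 1/(-319812/5) = -5/319812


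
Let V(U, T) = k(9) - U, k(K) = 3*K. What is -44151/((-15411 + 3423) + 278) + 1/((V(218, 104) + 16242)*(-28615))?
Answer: 4055705250481/1075679112830 ≈ 3.7704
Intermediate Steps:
V(U, T) = 27 - U (V(U, T) = 3*9 - U = 27 - U)
-44151/((-15411 + 3423) + 278) + 1/((V(218, 104) + 16242)*(-28615)) = -44151/((-15411 + 3423) + 278) + 1/(((27 - 1*218) + 16242)*(-28615)) = -44151/(-11988 + 278) - 1/28615/((27 - 218) + 16242) = -44151/(-11710) - 1/28615/(-191 + 16242) = -44151*(-1/11710) - 1/28615/16051 = 44151/11710 + (1/16051)*(-1/28615) = 44151/11710 - 1/459299365 = 4055705250481/1075679112830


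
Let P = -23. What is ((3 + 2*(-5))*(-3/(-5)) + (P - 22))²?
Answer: 60516/25 ≈ 2420.6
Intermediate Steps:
((3 + 2*(-5))*(-3/(-5)) + (P - 22))² = ((3 + 2*(-5))*(-3/(-5)) + (-23 - 22))² = ((3 - 10)*(-3*(-⅕)) - 45)² = (-7*⅗ - 45)² = (-21/5 - 45)² = (-246/5)² = 60516/25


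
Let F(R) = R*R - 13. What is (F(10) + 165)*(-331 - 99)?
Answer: -108360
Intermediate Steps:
F(R) = -13 + R² (F(R) = R² - 13 = -13 + R²)
(F(10) + 165)*(-331 - 99) = ((-13 + 10²) + 165)*(-331 - 99) = ((-13 + 100) + 165)*(-430) = (87 + 165)*(-430) = 252*(-430) = -108360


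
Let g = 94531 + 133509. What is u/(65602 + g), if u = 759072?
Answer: 379536/146821 ≈ 2.5850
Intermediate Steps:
g = 228040
u/(65602 + g) = 759072/(65602 + 228040) = 759072/293642 = 759072*(1/293642) = 379536/146821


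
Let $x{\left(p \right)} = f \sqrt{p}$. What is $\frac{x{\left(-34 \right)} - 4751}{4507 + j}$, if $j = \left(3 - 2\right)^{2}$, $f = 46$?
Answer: $- \frac{4751}{4508} + \frac{i \sqrt{34}}{98} \approx -1.0539 + 0.0595 i$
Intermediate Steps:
$x{\left(p \right)} = 46 \sqrt{p}$
$j = 1$ ($j = 1^{2} = 1$)
$\frac{x{\left(-34 \right)} - 4751}{4507 + j} = \frac{46 \sqrt{-34} - 4751}{4507 + 1} = \frac{46 i \sqrt{34} - 4751}{4508} = \left(46 i \sqrt{34} - 4751\right) \frac{1}{4508} = \left(-4751 + 46 i \sqrt{34}\right) \frac{1}{4508} = - \frac{4751}{4508} + \frac{i \sqrt{34}}{98}$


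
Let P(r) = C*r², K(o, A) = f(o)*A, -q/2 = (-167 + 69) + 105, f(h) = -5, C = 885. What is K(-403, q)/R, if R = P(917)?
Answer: 2/21262479 ≈ 9.4062e-8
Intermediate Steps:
q = -14 (q = -2*((-167 + 69) + 105) = -2*(-98 + 105) = -2*7 = -14)
K(o, A) = -5*A
P(r) = 885*r²
R = 744186765 (R = 885*917² = 885*840889 = 744186765)
K(-403, q)/R = -5*(-14)/744186765 = 70*(1/744186765) = 2/21262479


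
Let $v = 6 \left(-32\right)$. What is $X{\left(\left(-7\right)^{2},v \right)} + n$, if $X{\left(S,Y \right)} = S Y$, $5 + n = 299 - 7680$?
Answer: $-16794$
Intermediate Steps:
$n = -7386$ ($n = -5 + \left(299 - 7680\right) = -5 - 7381 = -7386$)
$v = -192$
$X{\left(\left(-7\right)^{2},v \right)} + n = \left(-7\right)^{2} \left(-192\right) - 7386 = 49 \left(-192\right) - 7386 = -9408 - 7386 = -16794$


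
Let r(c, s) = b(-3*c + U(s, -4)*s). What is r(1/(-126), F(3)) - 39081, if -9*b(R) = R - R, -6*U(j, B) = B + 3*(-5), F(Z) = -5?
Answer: -39081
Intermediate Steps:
U(j, B) = 5/2 - B/6 (U(j, B) = -(B + 3*(-5))/6 = -(B - 15)/6 = -(-15 + B)/6 = 5/2 - B/6)
b(R) = 0 (b(R) = -(R - R)/9 = -⅑*0 = 0)
r(c, s) = 0
r(1/(-126), F(3)) - 39081 = 0 - 39081 = -39081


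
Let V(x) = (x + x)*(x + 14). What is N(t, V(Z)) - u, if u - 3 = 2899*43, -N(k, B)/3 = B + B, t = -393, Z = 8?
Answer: -126772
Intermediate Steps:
V(x) = 2*x*(14 + x) (V(x) = (2*x)*(14 + x) = 2*x*(14 + x))
N(k, B) = -6*B (N(k, B) = -3*(B + B) = -6*B)
u = 124660 (u = 3 + 2899*43 = 3 + 124657 = 124660)
N(t, V(Z)) - u = -12*8*(14 + 8) - 1*124660 = -12*8*22 - 124660 = -6*352 - 124660 = -2112 - 124660 = -126772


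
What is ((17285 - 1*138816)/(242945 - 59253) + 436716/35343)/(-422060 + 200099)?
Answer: -1205174053/22873350066732 ≈ -5.2689e-5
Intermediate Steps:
((17285 - 1*138816)/(242945 - 59253) + 436716/35343)/(-422060 + 200099) = ((17285 - 138816)/183692 + 436716*(1/35343))/(-221961) = (-121531*1/183692 + 6932/561)*(-1/221961) = (-121531/183692 + 6932/561)*(-1/221961) = (1205174053/103051212)*(-1/221961) = -1205174053/22873350066732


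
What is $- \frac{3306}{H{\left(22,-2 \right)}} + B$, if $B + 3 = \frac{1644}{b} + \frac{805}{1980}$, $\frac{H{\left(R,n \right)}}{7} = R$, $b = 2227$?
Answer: $- \frac{143977051}{6173244} \approx -23.323$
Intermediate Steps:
$H{\left(R,n \right)} = 7 R$
$B = - \frac{1636105}{881892}$ ($B = -3 + \left(\frac{1644}{2227} + \frac{805}{1980}\right) = -3 + \left(1644 \cdot \frac{1}{2227} + 805 \cdot \frac{1}{1980}\right) = -3 + \left(\frac{1644}{2227} + \frac{161}{396}\right) = -3 + \frac{1009571}{881892} = - \frac{1636105}{881892} \approx -1.8552$)
$- \frac{3306}{H{\left(22,-2 \right)}} + B = - \frac{3306}{7 \cdot 22} - \frac{1636105}{881892} = - \frac{3306}{154} - \frac{1636105}{881892} = \left(-3306\right) \frac{1}{154} - \frac{1636105}{881892} = - \frac{1653}{77} - \frac{1636105}{881892} = - \frac{143977051}{6173244}$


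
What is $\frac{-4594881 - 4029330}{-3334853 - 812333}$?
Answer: $\frac{8624211}{4147186} \approx 2.0795$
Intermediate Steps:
$\frac{-4594881 - 4029330}{-3334853 - 812333} = - \frac{8624211}{-4147186} = \left(-8624211\right) \left(- \frac{1}{4147186}\right) = \frac{8624211}{4147186}$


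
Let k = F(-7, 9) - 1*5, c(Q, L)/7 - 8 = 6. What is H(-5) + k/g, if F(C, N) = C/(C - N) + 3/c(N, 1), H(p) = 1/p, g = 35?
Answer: -9041/27440 ≈ -0.32948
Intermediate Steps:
c(Q, L) = 98 (c(Q, L) = 56 + 7*6 = 56 + 42 = 98)
F(C, N) = 3/98 + C/(C - N) (F(C, N) = C/(C - N) + 3/98 = 3/98 + C/(C - N))
k = -3553/784 (k = (-3*9 + 101*(-7))/(98*(-7 - 1*9)) - 1*5 = (-27 - 707)/(98*(-7 - 9)) - 5 = (1/98)*(-734)/(-16) - 5 = (1/98)*(-1/16)*(-734) - 5 = 367/784 - 5 = -3553/784 ≈ -4.5319)
H(-5) + k/g = 1/(-5) - 3553/784/35 = -1/5 + (1/35)*(-3553/784) = -1/5 - 3553/27440 = -9041/27440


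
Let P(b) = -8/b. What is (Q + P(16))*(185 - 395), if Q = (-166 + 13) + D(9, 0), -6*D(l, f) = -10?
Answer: 31885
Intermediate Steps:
D(l, f) = 5/3 (D(l, f) = -1/6*(-10) = 5/3)
Q = -454/3 (Q = (-166 + 13) + 5/3 = -153 + 5/3 = -454/3 ≈ -151.33)
(Q + P(16))*(185 - 395) = (-454/3 - 8/16)*(185 - 395) = (-454/3 - 8*1/16)*(-210) = (-454/3 - 1/2)*(-210) = -911/6*(-210) = 31885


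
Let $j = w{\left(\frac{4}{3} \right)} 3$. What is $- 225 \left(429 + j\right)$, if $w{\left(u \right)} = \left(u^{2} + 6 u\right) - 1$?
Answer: $-102450$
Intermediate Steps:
$w{\left(u \right)} = -1 + u^{2} + 6 u$
$j = \frac{79}{3}$ ($j = \left(-1 + \left(\frac{4}{3}\right)^{2} + 6 \cdot \frac{4}{3}\right) 3 = \left(-1 + \frac{16}{9} + 8\right) 3 = \frac{79}{9} \cdot 3 = \frac{79}{3} \approx 26.333$)
$- 225 \left(429 + j\right) = - 225 \left(429 + \frac{79}{3}\right) = \left(-225\right) \frac{1366}{3} = -102450$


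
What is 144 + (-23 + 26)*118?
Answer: 498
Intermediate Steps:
144 + (-23 + 26)*118 = 144 + 3*118 = 144 + 354 = 498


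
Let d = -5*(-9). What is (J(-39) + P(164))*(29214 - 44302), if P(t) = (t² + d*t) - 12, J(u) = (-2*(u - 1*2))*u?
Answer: -468723808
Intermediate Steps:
d = 45
J(u) = u*(4 - 2*u) (J(u) = (-2*(u - 2))*u = (-2*(-2 + u))*u = (4 - 2*u)*u = u*(4 - 2*u))
P(t) = -12 + t² + 45*t (P(t) = (t² + 45*t) - 12 = -12 + t² + 45*t)
(J(-39) + P(164))*(29214 - 44302) = (2*(-39)*(2 - 1*(-39)) + (-12 + 164² + 45*164))*(29214 - 44302) = (2*(-39)*(2 + 39) + (-12 + 26896 + 7380))*(-15088) = (2*(-39)*41 + 34264)*(-15088) = (-3198 + 34264)*(-15088) = 31066*(-15088) = -468723808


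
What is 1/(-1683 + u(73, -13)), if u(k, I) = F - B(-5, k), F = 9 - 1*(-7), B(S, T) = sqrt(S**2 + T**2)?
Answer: -1667/2773535 + sqrt(5354)/2773535 ≈ -0.00057466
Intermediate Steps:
F = 16 (F = 9 + 7 = 16)
u(k, I) = 16 - sqrt(25 + k**2) (u(k, I) = 16 - sqrt((-5)**2 + k**2) = 16 - sqrt(25 + k**2))
1/(-1683 + u(73, -13)) = 1/(-1683 + (16 - sqrt(25 + 73**2))) = 1/(-1683 + (16 - sqrt(25 + 5329))) = 1/(-1683 + (16 - sqrt(5354))) = 1/(-1667 - sqrt(5354))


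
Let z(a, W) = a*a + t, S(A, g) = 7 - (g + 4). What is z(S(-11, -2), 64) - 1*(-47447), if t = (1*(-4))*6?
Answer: 47448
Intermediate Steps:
t = -24 (t = -4*6 = -24)
S(A, g) = 3 - g (S(A, g) = 7 - (4 + g) = 7 + (-4 - g) = 3 - g)
z(a, W) = -24 + a**2 (z(a, W) = a*a - 24 = a**2 - 24 = -24 + a**2)
z(S(-11, -2), 64) - 1*(-47447) = (-24 + (3 - 1*(-2))**2) - 1*(-47447) = (-24 + (3 + 2)**2) + 47447 = (-24 + 5**2) + 47447 = (-24 + 25) + 47447 = 1 + 47447 = 47448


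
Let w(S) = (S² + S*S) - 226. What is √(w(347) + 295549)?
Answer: √536141 ≈ 732.22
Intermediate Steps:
w(S) = -226 + 2*S² (w(S) = (S² + S²) - 226 = 2*S² - 226 = -226 + 2*S²)
√(w(347) + 295549) = √((-226 + 2*347²) + 295549) = √((-226 + 2*120409) + 295549) = √((-226 + 240818) + 295549) = √(240592 + 295549) = √536141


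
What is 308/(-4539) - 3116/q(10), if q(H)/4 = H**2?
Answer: -3566681/453900 ≈ -7.8579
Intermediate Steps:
q(H) = 4*H**2
308/(-4539) - 3116/q(10) = 308/(-4539) - 3116/(4*10**2) = 308*(-1/4539) - 3116/(4*100) = -308/4539 - 3116/400 = -308/4539 - 3116*1/400 = -308/4539 - 779/100 = -3566681/453900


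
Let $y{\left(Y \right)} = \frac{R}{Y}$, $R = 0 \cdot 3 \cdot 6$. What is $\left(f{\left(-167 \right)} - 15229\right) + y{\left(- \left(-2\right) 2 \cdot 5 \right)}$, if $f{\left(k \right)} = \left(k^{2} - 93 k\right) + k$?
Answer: $28024$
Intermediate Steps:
$R = 0$ ($R = 0 \cdot 6 = 0$)
$y{\left(Y \right)} = 0$ ($y{\left(Y \right)} = \frac{0}{Y} = 0$)
$f{\left(k \right)} = k^{2} - 92 k$
$\left(f{\left(-167 \right)} - 15229\right) + y{\left(- \left(-2\right) 2 \cdot 5 \right)} = \left(- 167 \left(-92 - 167\right) - 15229\right) + 0 = \left(\left(-167\right) \left(-259\right) - 15229\right) + 0 = \left(43253 - 15229\right) + 0 = 28024 + 0 = 28024$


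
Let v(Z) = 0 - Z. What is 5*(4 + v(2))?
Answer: 10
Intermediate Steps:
v(Z) = -Z
5*(4 + v(2)) = 5*(4 - 1*2) = 5*(4 - 2) = 5*2 = 10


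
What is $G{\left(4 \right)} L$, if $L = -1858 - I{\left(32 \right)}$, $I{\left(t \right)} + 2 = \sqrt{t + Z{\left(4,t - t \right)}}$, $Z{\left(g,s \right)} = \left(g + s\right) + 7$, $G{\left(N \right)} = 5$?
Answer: $-9280 - 5 \sqrt{43} \approx -9312.8$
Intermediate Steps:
$Z{\left(g,s \right)} = 7 + g + s$
$I{\left(t \right)} = -2 + \sqrt{11 + t}$ ($I{\left(t \right)} = -2 + \sqrt{t + \left(7 + 4 + \left(t - t\right)\right)} = -2 + \sqrt{t + \left(7 + 4 + 0\right)} = -2 + \sqrt{t + 11} = -2 + \sqrt{11 + t}$)
$L = -1856 - \sqrt{43}$ ($L = -1858 - \left(-2 + \sqrt{11 + 32}\right) = -1858 - \left(-2 + \sqrt{43}\right) = -1858 + \left(2 - \sqrt{43}\right) = -1856 - \sqrt{43} \approx -1862.6$)
$G{\left(4 \right)} L = 5 \left(-1856 - \sqrt{43}\right) = -9280 - 5 \sqrt{43}$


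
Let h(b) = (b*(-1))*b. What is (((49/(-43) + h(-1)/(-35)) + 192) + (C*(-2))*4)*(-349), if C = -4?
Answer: -117071352/1505 ≈ -77788.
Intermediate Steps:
h(b) = -b**2 (h(b) = (-b)*b = -b**2)
(((49/(-43) + h(-1)/(-35)) + 192) + (C*(-2))*4)*(-349) = (((49/(-43) - 1*(-1)**2/(-35)) + 192) - 4*(-2)*4)*(-349) = (((49*(-1/43) - 1*1*(-1/35)) + 192) + 8*4)*(-349) = (((-49/43 - 1*(-1/35)) + 192) + 32)*(-349) = (((-49/43 + 1/35) + 192) + 32)*(-349) = ((-1672/1505 + 192) + 32)*(-349) = (287288/1505 + 32)*(-349) = (335448/1505)*(-349) = -117071352/1505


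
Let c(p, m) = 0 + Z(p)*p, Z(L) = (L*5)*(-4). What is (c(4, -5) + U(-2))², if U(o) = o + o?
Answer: 104976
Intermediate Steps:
Z(L) = -20*L (Z(L) = (5*L)*(-4) = -20*L)
c(p, m) = -20*p² (c(p, m) = 0 + (-20*p)*p = 0 - 20*p² = -20*p²)
U(o) = 2*o
(c(4, -5) + U(-2))² = (-20*4² + 2*(-2))² = (-20*16 - 4)² = (-320 - 4)² = (-324)² = 104976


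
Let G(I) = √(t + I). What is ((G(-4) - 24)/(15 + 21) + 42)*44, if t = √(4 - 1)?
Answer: 5456/3 + 11*√(-4 + √3)/9 ≈ 1818.7 + 1.8406*I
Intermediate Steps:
t = √3 ≈ 1.7320
G(I) = √(I + √3) (G(I) = √(√3 + I) = √(I + √3))
((G(-4) - 24)/(15 + 21) + 42)*44 = ((√(-4 + √3) - 24)/(15 + 21) + 42)*44 = ((-24 + √(-4 + √3))/36 + 42)*44 = ((-24 + √(-4 + √3))*(1/36) + 42)*44 = ((-⅔ + √(-4 + √3)/36) + 42)*44 = (124/3 + √(-4 + √3)/36)*44 = 5456/3 + 11*√(-4 + √3)/9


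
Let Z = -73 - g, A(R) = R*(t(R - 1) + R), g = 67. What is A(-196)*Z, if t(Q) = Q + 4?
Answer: -10674160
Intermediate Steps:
t(Q) = 4 + Q
A(R) = R*(3 + 2*R) (A(R) = R*((4 + (R - 1)) + R) = R*((4 + (-1 + R)) + R) = R*((3 + R) + R) = R*(3 + 2*R))
Z = -140 (Z = -73 - 1*67 = -73 - 67 = -140)
A(-196)*Z = -196*(3 + 2*(-196))*(-140) = -196*(3 - 392)*(-140) = -196*(-389)*(-140) = 76244*(-140) = -10674160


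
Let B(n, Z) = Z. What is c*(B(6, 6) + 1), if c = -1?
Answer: -7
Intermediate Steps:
c*(B(6, 6) + 1) = -(6 + 1) = -1*7 = -7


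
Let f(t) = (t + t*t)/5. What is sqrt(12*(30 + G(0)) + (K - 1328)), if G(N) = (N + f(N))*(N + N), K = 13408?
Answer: 2*sqrt(3110) ≈ 111.53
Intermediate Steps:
f(t) = t/5 + t**2/5 (f(t) = (t + t**2)*(1/5) = t/5 + t**2/5)
G(N) = 2*N*(N + N*(1 + N)/5) (G(N) = (N + N*(1 + N)/5)*(N + N) = (N + N*(1 + N)/5)*(2*N) = 2*N*(N + N*(1 + N)/5))
sqrt(12*(30 + G(0)) + (K - 1328)) = sqrt(12*(30 + (2/5)*0**2*(6 + 0)) + (13408 - 1328)) = sqrt(12*(30 + (2/5)*0*6) + 12080) = sqrt(12*(30 + 0) + 12080) = sqrt(12*30 + 12080) = sqrt(360 + 12080) = sqrt(12440) = 2*sqrt(3110)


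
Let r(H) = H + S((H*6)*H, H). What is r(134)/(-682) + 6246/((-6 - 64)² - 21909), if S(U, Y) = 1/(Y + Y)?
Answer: -1752463113/3108836984 ≈ -0.56370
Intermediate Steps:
S(U, Y) = 1/(2*Y)
r(H) = H + 1/(2*H)
r(134)/(-682) + 6246/((-6 - 64)² - 21909) = (134 + (½)/134)/(-682) + 6246/((-6 - 64)² - 21909) = (134 + (½)*(1/134))*(-1/682) + 6246/((-70)² - 21909) = (134 + 1/268)*(-1/682) + 6246/(4900 - 21909) = (35913/268)*(-1/682) + 6246/(-17009) = -35913/182776 + 6246*(-1/17009) = -35913/182776 - 6246/17009 = -1752463113/3108836984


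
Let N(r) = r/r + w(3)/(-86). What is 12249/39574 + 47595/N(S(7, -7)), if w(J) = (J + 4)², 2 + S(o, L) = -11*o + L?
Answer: 161983562793/1464238 ≈ 1.1063e+5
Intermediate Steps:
S(o, L) = -2 + L - 11*o (S(o, L) = -2 + (-11*o + L) = -2 + (L - 11*o) = -2 + L - 11*o)
w(J) = (4 + J)²
N(r) = 37/86 (N(r) = r/r + (4 + 3)²/(-86) = 1 + 7²*(-1/86) = 1 + 49*(-1/86) = 1 - 49/86 = 37/86)
12249/39574 + 47595/N(S(7, -7)) = 12249/39574 + 47595/(37/86) = 12249*(1/39574) + 47595*(86/37) = 12249/39574 + 4093170/37 = 161983562793/1464238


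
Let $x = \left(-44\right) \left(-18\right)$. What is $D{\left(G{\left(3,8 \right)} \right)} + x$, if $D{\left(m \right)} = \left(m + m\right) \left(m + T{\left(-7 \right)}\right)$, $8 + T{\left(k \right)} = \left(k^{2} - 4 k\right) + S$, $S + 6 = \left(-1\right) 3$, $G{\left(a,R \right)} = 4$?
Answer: $1304$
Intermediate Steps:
$S = -9$ ($S = -6 - 3 = -9$)
$x = 792$
$T{\left(k \right)} = -17 + k^{2} - 4 k$ ($T{\left(k \right)} = -8 - \left(9 - k^{2} + 4 k\right) = -17 + k^{2} - 4 k$)
$D{\left(m \right)} = 2 m \left(60 + m\right)$ ($D{\left(m \right)} = \left(m + m\right) \left(m - \left(-11 - 49\right)\right) = 2 m \left(m + \left(-17 + 49 + 28\right)\right) = 2 m \left(m + 60\right) = 2 m \left(60 + m\right)$)
$D{\left(G{\left(3,8 \right)} \right)} + x = 2 \cdot 4 \left(60 + 4\right) + 792 = 2 \cdot 4 \cdot 64 + 792 = 512 + 792 = 1304$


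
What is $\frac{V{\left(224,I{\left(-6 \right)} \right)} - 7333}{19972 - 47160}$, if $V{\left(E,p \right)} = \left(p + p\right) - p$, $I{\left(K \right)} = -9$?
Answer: $\frac{3671}{13594} \approx 0.27005$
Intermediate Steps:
$V{\left(E,p \right)} = p$ ($V{\left(E,p \right)} = 2 p - p = p$)
$\frac{V{\left(224,I{\left(-6 \right)} \right)} - 7333}{19972 - 47160} = \frac{-9 - 7333}{19972 - 47160} = - \frac{7342}{-27188} = \left(-7342\right) \left(- \frac{1}{27188}\right) = \frac{3671}{13594}$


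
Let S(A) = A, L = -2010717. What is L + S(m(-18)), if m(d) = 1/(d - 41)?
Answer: -118632304/59 ≈ -2.0107e+6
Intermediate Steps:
m(d) = 1/(-41 + d)
L + S(m(-18)) = -2010717 + 1/(-41 - 18) = -2010717 + 1/(-59) = -2010717 - 1/59 = -118632304/59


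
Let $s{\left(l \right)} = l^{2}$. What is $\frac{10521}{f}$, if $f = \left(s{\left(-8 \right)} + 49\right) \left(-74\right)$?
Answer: $- \frac{10521}{8362} \approx -1.2582$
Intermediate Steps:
$f = -8362$ ($f = \left(\left(-8\right)^{2} + 49\right) \left(-74\right) = \left(64 + 49\right) \left(-74\right) = 113 \left(-74\right) = -8362$)
$\frac{10521}{f} = \frac{10521}{-8362} = 10521 \left(- \frac{1}{8362}\right) = - \frac{10521}{8362}$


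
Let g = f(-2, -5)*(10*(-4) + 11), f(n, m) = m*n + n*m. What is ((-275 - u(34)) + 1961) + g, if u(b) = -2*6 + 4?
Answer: 1114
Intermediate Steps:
u(b) = -8 (u(b) = -12 + 4 = -8)
f(n, m) = 2*m*n (f(n, m) = m*n + m*n = 2*m*n)
g = -580 (g = (2*(-5)*(-2))*(10*(-4) + 11) = 20*(-40 + 11) = 20*(-29) = -580)
((-275 - u(34)) + 1961) + g = ((-275 - 1*(-8)) + 1961) - 580 = ((-275 + 8) + 1961) - 580 = (-267 + 1961) - 580 = 1694 - 580 = 1114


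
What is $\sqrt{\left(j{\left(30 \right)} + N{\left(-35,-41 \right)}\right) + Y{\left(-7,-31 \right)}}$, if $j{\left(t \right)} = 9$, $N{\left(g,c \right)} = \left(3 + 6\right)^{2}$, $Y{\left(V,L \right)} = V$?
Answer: $\sqrt{83} \approx 9.1104$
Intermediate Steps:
$N{\left(g,c \right)} = 81$ ($N{\left(g,c \right)} = 9^{2} = 81$)
$\sqrt{\left(j{\left(30 \right)} + N{\left(-35,-41 \right)}\right) + Y{\left(-7,-31 \right)}} = \sqrt{\left(9 + 81\right) - 7} = \sqrt{90 - 7} = \sqrt{83}$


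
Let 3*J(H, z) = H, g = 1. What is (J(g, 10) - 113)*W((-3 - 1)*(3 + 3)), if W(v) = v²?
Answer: -64896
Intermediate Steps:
J(H, z) = H/3
(J(g, 10) - 113)*W((-3 - 1)*(3 + 3)) = ((⅓)*1 - 113)*((-3 - 1)*(3 + 3))² = (⅓ - 113)*(-4*6)² = -338/3*(-24)² = -338/3*576 = -64896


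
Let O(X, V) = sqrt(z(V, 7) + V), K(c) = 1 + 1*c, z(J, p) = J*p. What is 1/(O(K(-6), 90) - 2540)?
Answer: -127/322544 - 3*sqrt(5)/1612720 ≈ -0.00039790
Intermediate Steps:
K(c) = 1 + c
O(X, V) = 2*sqrt(2)*sqrt(V) (O(X, V) = sqrt(V*7 + V) = sqrt(7*V + V) = sqrt(8*V) = 2*sqrt(2)*sqrt(V))
1/(O(K(-6), 90) - 2540) = 1/(2*sqrt(2)*sqrt(90) - 2540) = 1/(2*sqrt(2)*(3*sqrt(10)) - 2540) = 1/(12*sqrt(5) - 2540) = 1/(-2540 + 12*sqrt(5))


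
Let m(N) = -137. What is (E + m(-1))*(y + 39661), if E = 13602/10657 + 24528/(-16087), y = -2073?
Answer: -884436028936340/171439159 ≈ -5.1589e+6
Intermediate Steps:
E = -42579522/171439159 (E = 13602*(1/10657) + 24528*(-1/16087) = 13602/10657 - 24528/16087 = -42579522/171439159 ≈ -0.24837)
(E + m(-1))*(y + 39661) = (-42579522/171439159 - 137)*(-2073 + 39661) = -23529744305/171439159*37588 = -884436028936340/171439159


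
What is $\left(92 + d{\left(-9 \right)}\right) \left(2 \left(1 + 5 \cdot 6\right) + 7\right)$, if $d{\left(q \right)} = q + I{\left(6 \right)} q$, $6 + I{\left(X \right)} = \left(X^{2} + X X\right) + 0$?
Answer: $-35259$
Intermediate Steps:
$I{\left(X \right)} = -6 + 2 X^{2}$ ($I{\left(X \right)} = -6 + \left(\left(X^{2} + X X\right) + 0\right) = -6 + \left(\left(X^{2} + X^{2}\right) + 0\right) = -6 + \left(2 X^{2} + 0\right) = -6 + 2 X^{2}$)
$d{\left(q \right)} = 67 q$ ($d{\left(q \right)} = q + \left(-6 + 2 \cdot 6^{2}\right) q = q + \left(-6 + 2 \cdot 36\right) q = q + \left(-6 + 72\right) q = q + 66 q = 67 q$)
$\left(92 + d{\left(-9 \right)}\right) \left(2 \left(1 + 5 \cdot 6\right) + 7\right) = \left(92 + 67 \left(-9\right)\right) \left(2 \left(1 + 5 \cdot 6\right) + 7\right) = \left(92 - 603\right) \left(2 \left(1 + 30\right) + 7\right) = - 511 \left(2 \cdot 31 + 7\right) = - 511 \left(62 + 7\right) = \left(-511\right) 69 = -35259$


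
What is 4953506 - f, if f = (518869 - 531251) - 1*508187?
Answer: 5474075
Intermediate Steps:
f = -520569 (f = -12382 - 508187 = -520569)
4953506 - f = 4953506 - 1*(-520569) = 4953506 + 520569 = 5474075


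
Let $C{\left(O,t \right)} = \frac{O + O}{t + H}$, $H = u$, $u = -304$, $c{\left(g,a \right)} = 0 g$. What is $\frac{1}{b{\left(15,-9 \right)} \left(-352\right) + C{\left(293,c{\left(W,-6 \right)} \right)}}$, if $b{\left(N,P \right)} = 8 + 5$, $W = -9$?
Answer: $- \frac{152}{695845} \approx -0.00021844$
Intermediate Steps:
$c{\left(g,a \right)} = 0$
$H = -304$
$b{\left(N,P \right)} = 13$
$C{\left(O,t \right)} = \frac{2 O}{-304 + t}$ ($C{\left(O,t \right)} = \frac{O + O}{t - 304} = \frac{2 O}{-304 + t}$)
$\frac{1}{b{\left(15,-9 \right)} \left(-352\right) + C{\left(293,c{\left(W,-6 \right)} \right)}} = \frac{1}{13 \left(-352\right) + 2 \cdot 293 \frac{1}{-304 + 0}} = \frac{1}{-4576 + 2 \cdot 293 \frac{1}{-304}} = \frac{1}{-4576 + 2 \cdot 293 \left(- \frac{1}{304}\right)} = \frac{1}{-4576 - \frac{293}{152}} = \frac{1}{- \frac{695845}{152}} = - \frac{152}{695845}$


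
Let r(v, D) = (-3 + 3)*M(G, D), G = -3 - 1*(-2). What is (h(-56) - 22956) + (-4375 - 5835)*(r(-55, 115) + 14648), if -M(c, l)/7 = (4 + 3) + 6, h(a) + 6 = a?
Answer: -149579098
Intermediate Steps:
G = -1 (G = -3 + 2 = -1)
h(a) = -6 + a
M(c, l) = -91 (M(c, l) = -7*((4 + 3) + 6) = -7*(7 + 6) = -7*13 = -91)
r(v, D) = 0 (r(v, D) = (-3 + 3)*(-91) = 0*(-91) = 0)
(h(-56) - 22956) + (-4375 - 5835)*(r(-55, 115) + 14648) = ((-6 - 56) - 22956) + (-4375 - 5835)*(0 + 14648) = (-62 - 22956) - 10210*14648 = -23018 - 149556080 = -149579098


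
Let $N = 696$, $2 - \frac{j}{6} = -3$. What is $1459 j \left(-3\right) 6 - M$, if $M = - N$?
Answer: $-787164$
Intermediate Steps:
$j = 30$ ($j = 12 - -18 = 12 + 18 = 30$)
$M = -696$ ($M = \left(-1\right) 696 = -696$)
$1459 j \left(-3\right) 6 - M = 1459 \cdot 30 \left(-3\right) 6 - -696 = 1459 \left(\left(-90\right) 6\right) + 696 = 1459 \left(-540\right) + 696 = -787860 + 696 = -787164$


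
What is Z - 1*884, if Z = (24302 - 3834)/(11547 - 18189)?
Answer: -2945998/3321 ≈ -887.08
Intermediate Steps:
Z = -10234/3321 (Z = 20468/(-6642) = 20468*(-1/6642) = -10234/3321 ≈ -3.0816)
Z - 1*884 = -10234/3321 - 1*884 = -10234/3321 - 884 = -2945998/3321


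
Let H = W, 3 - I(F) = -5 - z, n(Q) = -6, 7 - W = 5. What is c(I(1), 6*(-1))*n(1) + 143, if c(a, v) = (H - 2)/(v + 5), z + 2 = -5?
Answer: 143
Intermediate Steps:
z = -7 (z = -2 - 5 = -7)
W = 2 (W = 7 - 1*5 = 7 - 5 = 2)
I(F) = 1 (I(F) = 3 - (-5 - 1*(-7)) = 3 - (-5 + 7) = 3 - 1*2 = 3 - 2 = 1)
H = 2
c(a, v) = 0 (c(a, v) = (2 - 2)/(v + 5) = 0/(5 + v) = 0)
c(I(1), 6*(-1))*n(1) + 143 = 0*(-6) + 143 = 0 + 143 = 143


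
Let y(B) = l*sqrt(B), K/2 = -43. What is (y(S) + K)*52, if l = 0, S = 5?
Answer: -4472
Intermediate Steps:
K = -86 (K = 2*(-43) = -86)
y(B) = 0 (y(B) = 0*sqrt(B) = 0)
(y(S) + K)*52 = (0 - 86)*52 = -86*52 = -4472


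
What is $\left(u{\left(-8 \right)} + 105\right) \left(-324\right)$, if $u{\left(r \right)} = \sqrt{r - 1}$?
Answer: $-34020 - 972 i \approx -34020.0 - 972.0 i$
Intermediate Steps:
$u{\left(r \right)} = \sqrt{-1 + r}$
$\left(u{\left(-8 \right)} + 105\right) \left(-324\right) = \left(\sqrt{-1 - 8} + 105\right) \left(-324\right) = \left(\sqrt{-9} + 105\right) \left(-324\right) = \left(3 i + 105\right) \left(-324\right) = \left(105 + 3 i\right) \left(-324\right) = -34020 - 972 i$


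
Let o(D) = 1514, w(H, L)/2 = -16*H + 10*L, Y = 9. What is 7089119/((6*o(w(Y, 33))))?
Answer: 7089119/9084 ≈ 780.40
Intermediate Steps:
w(H, L) = -32*H + 20*L (w(H, L) = 2*(-16*H + 10*L) = -32*H + 20*L)
7089119/((6*o(w(Y, 33)))) = 7089119/((6*1514)) = 7089119/9084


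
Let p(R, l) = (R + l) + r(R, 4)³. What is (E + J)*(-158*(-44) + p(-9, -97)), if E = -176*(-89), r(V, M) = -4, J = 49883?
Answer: 444539754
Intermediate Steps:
E = 15664
p(R, l) = -64 + R + l (p(R, l) = (R + l) + (-4)³ = (R + l) - 64 = -64 + R + l)
(E + J)*(-158*(-44) + p(-9, -97)) = (15664 + 49883)*(-158*(-44) + (-64 - 9 - 97)) = 65547*(6952 - 170) = 65547*6782 = 444539754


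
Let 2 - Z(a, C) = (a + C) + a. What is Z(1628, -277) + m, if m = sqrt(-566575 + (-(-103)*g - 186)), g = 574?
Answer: -2977 + I*sqrt(507639) ≈ -2977.0 + 712.49*I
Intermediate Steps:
Z(a, C) = 2 - C - 2*a (Z(a, C) = 2 - ((a + C) + a) = 2 - ((C + a) + a) = 2 - (C + 2*a) = 2 + (-C - 2*a) = 2 - C - 2*a)
m = I*sqrt(507639) (m = sqrt(-566575 + (-(-103)*574 - 186)) = sqrt(-566575 + (-103*(-574) - 186)) = sqrt(-566575 + (59122 - 186)) = sqrt(-566575 + 58936) = sqrt(-507639) = I*sqrt(507639) ≈ 712.49*I)
Z(1628, -277) + m = (2 - 1*(-277) - 2*1628) + I*sqrt(507639) = (2 + 277 - 3256) + I*sqrt(507639) = -2977 + I*sqrt(507639)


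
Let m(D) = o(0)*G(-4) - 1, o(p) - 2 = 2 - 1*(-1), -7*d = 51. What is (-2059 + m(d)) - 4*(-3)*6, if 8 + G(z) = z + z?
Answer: -2068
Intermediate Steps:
d = -51/7 (d = -⅐*51 = -51/7 ≈ -7.2857)
G(z) = -8 + 2*z (G(z) = -8 + (z + z) = -8 + 2*z)
o(p) = 5 (o(p) = 2 + (2 - 1*(-1)) = 2 + (2 + 1) = 2 + 3 = 5)
m(D) = -81 (m(D) = 5*(-8 + 2*(-4)) - 1 = 5*(-8 - 8) - 1 = 5*(-16) - 1 = -80 - 1 = -81)
(-2059 + m(d)) - 4*(-3)*6 = (-2059 - 81) - 4*(-3)*6 = -2140 + 12*6 = -2140 + 72 = -2068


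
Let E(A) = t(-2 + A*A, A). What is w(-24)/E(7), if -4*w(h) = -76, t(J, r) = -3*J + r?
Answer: -19/134 ≈ -0.14179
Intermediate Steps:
t(J, r) = r - 3*J
E(A) = 6 + A - 3*A² (E(A) = A - 3*(-2 + A*A) = A - 3*(-2 + A²) = A + (6 - 3*A²) = 6 + A - 3*A²)
w(h) = 19 (w(h) = -¼*(-76) = 19)
w(-24)/E(7) = 19/(6 + 7 - 3*7²) = 19/(6 + 7 - 3*49) = 19/(6 + 7 - 147) = 19/(-134) = 19*(-1/134) = -19/134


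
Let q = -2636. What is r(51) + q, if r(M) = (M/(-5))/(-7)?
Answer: -92209/35 ≈ -2634.5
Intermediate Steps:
r(M) = M/35 (r(M) = (M*(-⅕))*(-⅐) = -M/5*(-⅐) = M/35)
r(51) + q = (1/35)*51 - 2636 = 51/35 - 2636 = -92209/35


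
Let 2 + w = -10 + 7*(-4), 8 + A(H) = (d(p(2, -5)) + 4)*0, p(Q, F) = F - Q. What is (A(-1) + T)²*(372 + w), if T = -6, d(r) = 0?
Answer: 65072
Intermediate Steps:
A(H) = -8 (A(H) = -8 + (0 + 4)*0 = -8 + 4*0 = -8 + 0 = -8)
w = -40 (w = -2 + (-10 + 7*(-4)) = -2 + (-10 - 28) = -2 - 38 = -40)
(A(-1) + T)²*(372 + w) = (-8 - 6)²*(372 - 40) = (-14)²*332 = 196*332 = 65072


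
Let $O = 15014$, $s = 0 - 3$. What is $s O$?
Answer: $-45042$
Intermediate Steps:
$s = -3$ ($s = 0 - 3 = -3$)
$s O = \left(-3\right) 15014 = -45042$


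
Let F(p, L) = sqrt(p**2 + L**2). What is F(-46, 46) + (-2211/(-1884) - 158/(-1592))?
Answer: 79533/62486 + 46*sqrt(2) ≈ 66.327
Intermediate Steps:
F(p, L) = sqrt(L**2 + p**2)
F(-46, 46) + (-2211/(-1884) - 158/(-1592)) = sqrt(46**2 + (-46)**2) + (-2211/(-1884) - 158/(-1592)) = sqrt(2116 + 2116) + (-2211*(-1/1884) - 158*(-1/1592)) = sqrt(4232) + (737/628 + 79/796) = 46*sqrt(2) + 79533/62486 = 79533/62486 + 46*sqrt(2)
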